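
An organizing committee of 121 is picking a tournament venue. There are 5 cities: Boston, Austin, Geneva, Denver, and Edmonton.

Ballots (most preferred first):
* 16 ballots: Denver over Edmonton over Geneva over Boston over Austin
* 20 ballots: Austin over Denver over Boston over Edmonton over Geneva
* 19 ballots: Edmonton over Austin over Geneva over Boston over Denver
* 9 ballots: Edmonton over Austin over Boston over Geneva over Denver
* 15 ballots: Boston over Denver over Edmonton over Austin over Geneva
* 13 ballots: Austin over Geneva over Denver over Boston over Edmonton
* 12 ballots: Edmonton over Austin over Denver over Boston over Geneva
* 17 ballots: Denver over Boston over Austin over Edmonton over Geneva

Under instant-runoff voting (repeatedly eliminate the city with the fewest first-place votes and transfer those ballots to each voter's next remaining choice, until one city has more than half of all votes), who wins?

Denver

Round 1: Boston 15, Austin 33, Geneva 0, Denver 33, Edmonton 40. Geneva eliminated.
Round 2: Boston 15, Austin 33, Denver 33, Edmonton 40. Boston eliminated.
Round 3: Austin 33, Denver 48, Edmonton 40. Austin eliminated.
Round 4: Denver 81, Edmonton 40. Denver has a majority (≥61).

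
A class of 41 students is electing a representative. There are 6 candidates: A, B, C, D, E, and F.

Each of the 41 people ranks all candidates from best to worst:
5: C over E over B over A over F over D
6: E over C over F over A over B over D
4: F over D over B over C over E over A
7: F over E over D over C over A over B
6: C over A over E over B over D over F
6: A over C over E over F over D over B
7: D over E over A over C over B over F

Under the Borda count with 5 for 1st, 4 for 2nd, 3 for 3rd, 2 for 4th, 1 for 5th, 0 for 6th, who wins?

A: 5×2 + 6×2 + 4×0 + 7×1 + 6×4 + 6×5 + 7×3 = 104
B: 5×3 + 6×1 + 4×3 + 7×0 + 6×2 + 6×0 + 7×1 = 52
C: 5×5 + 6×4 + 4×2 + 7×2 + 6×5 + 6×4 + 7×2 = 139
D: 5×0 + 6×0 + 4×4 + 7×3 + 6×1 + 6×1 + 7×5 = 84
E: 5×4 + 6×5 + 4×1 + 7×4 + 6×3 + 6×3 + 7×4 = 146
F: 5×1 + 6×3 + 4×5 + 7×5 + 6×0 + 6×2 + 7×0 = 90

E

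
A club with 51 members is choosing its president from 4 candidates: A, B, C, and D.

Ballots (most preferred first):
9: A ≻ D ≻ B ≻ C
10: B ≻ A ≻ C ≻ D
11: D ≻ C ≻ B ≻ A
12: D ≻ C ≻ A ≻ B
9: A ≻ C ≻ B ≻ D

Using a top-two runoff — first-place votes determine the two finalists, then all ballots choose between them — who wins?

Round 1 first-place votes: A 18, B 10, C 0, D 23. D and A advance.
Runoff: D is ranked above A on 23 ballots, A above D on 28.

A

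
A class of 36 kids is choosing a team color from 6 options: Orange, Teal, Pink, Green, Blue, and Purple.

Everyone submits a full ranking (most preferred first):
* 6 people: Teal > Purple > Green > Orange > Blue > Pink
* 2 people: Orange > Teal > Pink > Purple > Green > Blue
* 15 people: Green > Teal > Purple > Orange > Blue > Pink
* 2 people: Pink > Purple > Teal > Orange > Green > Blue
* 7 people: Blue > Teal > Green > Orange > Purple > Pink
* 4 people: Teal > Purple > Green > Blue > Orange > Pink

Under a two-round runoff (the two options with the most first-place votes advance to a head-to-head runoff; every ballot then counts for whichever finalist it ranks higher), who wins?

Teal

Round 1 first-place votes: Orange 2, Teal 10, Pink 2, Green 15, Blue 7, Purple 0. Green and Teal advance.
Runoff: Green is ranked above Teal on 15 ballots, Teal above Green on 21.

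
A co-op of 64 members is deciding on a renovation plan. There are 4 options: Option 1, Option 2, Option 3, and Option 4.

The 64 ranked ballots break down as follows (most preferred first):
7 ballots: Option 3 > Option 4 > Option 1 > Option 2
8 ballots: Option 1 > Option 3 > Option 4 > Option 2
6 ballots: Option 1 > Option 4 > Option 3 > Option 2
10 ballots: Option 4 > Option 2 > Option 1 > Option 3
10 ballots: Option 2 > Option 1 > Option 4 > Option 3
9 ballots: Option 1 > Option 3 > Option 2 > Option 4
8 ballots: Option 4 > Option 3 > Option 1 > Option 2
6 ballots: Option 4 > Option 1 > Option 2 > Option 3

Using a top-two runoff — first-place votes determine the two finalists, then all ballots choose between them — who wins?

Round 1 first-place votes: Option 1 23, Option 2 10, Option 3 7, Option 4 24. Option 4 and Option 1 advance.
Runoff: Option 4 is ranked above Option 1 on 31 ballots, Option 1 above Option 4 on 33.

Option 1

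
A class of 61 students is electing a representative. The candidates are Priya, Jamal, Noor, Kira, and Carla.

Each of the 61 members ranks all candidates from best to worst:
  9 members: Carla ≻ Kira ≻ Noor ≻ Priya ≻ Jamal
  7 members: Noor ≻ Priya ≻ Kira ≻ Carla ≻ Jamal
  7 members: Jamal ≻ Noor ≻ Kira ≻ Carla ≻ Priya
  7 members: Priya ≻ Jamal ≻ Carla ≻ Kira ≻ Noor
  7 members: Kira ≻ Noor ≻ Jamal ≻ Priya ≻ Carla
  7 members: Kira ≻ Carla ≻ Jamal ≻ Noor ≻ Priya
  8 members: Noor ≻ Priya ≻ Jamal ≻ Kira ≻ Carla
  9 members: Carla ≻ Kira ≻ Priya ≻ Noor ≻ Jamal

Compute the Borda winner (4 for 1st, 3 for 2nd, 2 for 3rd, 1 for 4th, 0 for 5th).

Priya: 9×1 + 7×3 + 7×0 + 7×4 + 7×1 + 7×0 + 8×3 + 9×2 = 107
Jamal: 9×0 + 7×0 + 7×4 + 7×3 + 7×2 + 7×2 + 8×2 + 9×0 = 93
Noor: 9×2 + 7×4 + 7×3 + 7×0 + 7×3 + 7×1 + 8×4 + 9×1 = 136
Kira: 9×3 + 7×2 + 7×2 + 7×1 + 7×4 + 7×4 + 8×1 + 9×3 = 153
Carla: 9×4 + 7×1 + 7×1 + 7×2 + 7×0 + 7×3 + 8×0 + 9×4 = 121

Kira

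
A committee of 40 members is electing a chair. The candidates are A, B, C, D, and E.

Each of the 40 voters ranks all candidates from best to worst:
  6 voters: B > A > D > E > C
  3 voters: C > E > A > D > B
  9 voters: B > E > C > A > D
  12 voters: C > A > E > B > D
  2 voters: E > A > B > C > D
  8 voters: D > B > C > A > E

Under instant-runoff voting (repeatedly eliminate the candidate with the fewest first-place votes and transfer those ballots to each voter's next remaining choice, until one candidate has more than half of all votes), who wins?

B

Round 1: A 0, B 15, C 15, D 8, E 2. A eliminated.
Round 2: B 15, C 15, D 8, E 2. E eliminated.
Round 3: B 17, C 15, D 8. D eliminated.
Round 4: B 25, C 15. B has a majority (≥21).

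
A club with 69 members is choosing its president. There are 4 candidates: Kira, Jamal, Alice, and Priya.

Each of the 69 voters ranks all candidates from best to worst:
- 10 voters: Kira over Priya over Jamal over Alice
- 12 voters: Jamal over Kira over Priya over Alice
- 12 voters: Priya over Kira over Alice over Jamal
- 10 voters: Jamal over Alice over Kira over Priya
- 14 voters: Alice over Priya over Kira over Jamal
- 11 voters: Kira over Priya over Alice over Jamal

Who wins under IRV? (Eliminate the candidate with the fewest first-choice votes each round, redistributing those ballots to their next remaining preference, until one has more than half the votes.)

Kira

Round 1: Kira 21, Jamal 22, Alice 14, Priya 12. Priya eliminated.
Round 2: Kira 33, Jamal 22, Alice 14. Alice eliminated.
Round 3: Kira 47, Jamal 22. Kira has a majority (≥35).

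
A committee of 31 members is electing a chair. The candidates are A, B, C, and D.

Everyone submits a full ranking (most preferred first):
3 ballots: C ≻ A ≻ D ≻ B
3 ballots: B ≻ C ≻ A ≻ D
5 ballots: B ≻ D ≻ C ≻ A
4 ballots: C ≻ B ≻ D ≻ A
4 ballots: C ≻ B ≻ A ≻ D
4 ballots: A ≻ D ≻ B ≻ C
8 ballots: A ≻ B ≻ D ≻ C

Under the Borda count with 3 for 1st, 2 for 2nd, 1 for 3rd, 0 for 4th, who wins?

B

A: 3×2 + 3×1 + 5×0 + 4×0 + 4×1 + 4×3 + 8×3 = 49
B: 3×0 + 3×3 + 5×3 + 4×2 + 4×2 + 4×1 + 8×2 = 60
C: 3×3 + 3×2 + 5×1 + 4×3 + 4×3 + 4×0 + 8×0 = 44
D: 3×1 + 3×0 + 5×2 + 4×1 + 4×0 + 4×2 + 8×1 = 33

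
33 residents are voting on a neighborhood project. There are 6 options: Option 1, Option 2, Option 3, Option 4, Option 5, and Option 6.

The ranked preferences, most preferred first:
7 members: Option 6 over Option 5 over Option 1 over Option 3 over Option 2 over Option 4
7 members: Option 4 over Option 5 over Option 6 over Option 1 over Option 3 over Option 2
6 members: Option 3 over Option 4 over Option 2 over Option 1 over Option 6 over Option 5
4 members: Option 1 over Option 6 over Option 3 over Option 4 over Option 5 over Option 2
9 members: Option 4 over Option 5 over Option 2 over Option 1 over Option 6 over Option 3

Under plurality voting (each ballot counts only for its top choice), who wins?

First-place votes: Option 1 4, Option 2 0, Option 3 6, Option 4 16, Option 5 0, Option 6 7.

Option 4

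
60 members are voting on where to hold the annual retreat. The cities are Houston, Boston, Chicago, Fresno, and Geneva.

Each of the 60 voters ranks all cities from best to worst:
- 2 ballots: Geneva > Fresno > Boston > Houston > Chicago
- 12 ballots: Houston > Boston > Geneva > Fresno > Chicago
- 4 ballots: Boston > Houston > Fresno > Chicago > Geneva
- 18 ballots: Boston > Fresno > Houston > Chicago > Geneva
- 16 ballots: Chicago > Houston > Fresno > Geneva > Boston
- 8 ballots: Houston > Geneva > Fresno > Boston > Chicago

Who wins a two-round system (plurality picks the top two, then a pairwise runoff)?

Houston

Round 1 first-place votes: Houston 20, Boston 22, Chicago 16, Fresno 0, Geneva 2. Boston and Houston advance.
Runoff: Boston is ranked above Houston on 24 ballots, Houston above Boston on 36.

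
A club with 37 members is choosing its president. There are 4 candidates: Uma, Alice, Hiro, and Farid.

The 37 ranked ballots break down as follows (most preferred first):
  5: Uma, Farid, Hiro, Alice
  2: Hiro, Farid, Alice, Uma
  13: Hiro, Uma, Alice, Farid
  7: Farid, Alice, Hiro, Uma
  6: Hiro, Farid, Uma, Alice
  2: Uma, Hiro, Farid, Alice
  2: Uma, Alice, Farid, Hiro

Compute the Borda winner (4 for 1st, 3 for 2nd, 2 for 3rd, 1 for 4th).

Hiro

Uma: 5×4 + 2×1 + 13×3 + 7×1 + 6×2 + 2×4 + 2×4 = 96
Alice: 5×1 + 2×2 + 13×2 + 7×3 + 6×1 + 2×1 + 2×3 = 70
Hiro: 5×2 + 2×4 + 13×4 + 7×2 + 6×4 + 2×3 + 2×1 = 116
Farid: 5×3 + 2×3 + 13×1 + 7×4 + 6×3 + 2×2 + 2×2 = 88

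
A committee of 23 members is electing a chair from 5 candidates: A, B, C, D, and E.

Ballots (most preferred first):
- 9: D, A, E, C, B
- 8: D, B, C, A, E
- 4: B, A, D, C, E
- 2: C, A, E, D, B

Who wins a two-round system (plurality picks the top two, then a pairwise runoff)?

Round 1 first-place votes: A 0, B 4, C 2, D 17, E 0. D and B advance.
Runoff: D is ranked above B on 19 ballots, B above D on 4.

D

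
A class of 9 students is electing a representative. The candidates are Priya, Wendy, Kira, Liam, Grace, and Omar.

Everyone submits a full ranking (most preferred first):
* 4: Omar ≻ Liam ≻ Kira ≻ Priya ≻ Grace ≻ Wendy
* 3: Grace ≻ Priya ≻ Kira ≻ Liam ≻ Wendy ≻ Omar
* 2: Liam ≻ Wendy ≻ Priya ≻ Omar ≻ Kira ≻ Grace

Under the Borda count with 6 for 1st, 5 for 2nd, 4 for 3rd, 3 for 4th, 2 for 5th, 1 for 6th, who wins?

Liam

Priya: 4×3 + 3×5 + 2×4 = 35
Wendy: 4×1 + 3×2 + 2×5 = 20
Kira: 4×4 + 3×4 + 2×2 = 32
Liam: 4×5 + 3×3 + 2×6 = 41
Grace: 4×2 + 3×6 + 2×1 = 28
Omar: 4×6 + 3×1 + 2×3 = 33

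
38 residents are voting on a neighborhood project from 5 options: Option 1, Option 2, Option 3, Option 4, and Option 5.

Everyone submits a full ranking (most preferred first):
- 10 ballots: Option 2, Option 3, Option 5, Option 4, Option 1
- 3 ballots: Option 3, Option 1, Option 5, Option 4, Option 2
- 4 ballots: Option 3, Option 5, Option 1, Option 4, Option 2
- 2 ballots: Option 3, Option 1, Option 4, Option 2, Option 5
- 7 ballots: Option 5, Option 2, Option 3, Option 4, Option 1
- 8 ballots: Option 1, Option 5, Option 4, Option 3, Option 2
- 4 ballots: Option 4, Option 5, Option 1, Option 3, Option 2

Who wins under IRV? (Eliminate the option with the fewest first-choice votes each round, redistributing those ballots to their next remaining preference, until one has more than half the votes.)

Option 5

Round 1: Option 1 8, Option 2 10, Option 3 9, Option 4 4, Option 5 7. Option 4 eliminated.
Round 2: Option 1 8, Option 2 10, Option 3 9, Option 5 11. Option 1 eliminated.
Round 3: Option 2 10, Option 3 9, Option 5 19. Option 3 eliminated.
Round 4: Option 2 12, Option 5 26. Option 5 has a majority (≥20).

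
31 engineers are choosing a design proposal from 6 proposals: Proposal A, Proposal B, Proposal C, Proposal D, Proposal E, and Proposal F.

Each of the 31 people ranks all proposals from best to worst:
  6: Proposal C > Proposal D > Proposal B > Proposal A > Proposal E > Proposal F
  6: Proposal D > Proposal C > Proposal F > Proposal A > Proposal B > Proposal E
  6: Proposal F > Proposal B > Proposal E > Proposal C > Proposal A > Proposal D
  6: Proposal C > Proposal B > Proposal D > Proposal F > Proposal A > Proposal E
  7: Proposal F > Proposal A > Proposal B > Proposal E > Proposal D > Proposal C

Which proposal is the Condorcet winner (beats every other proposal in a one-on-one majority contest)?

Proposal C

Proposal C vs Proposal A: 24–7
Proposal C vs Proposal B: 18–13
Proposal C vs Proposal D: 18–13
Proposal C vs Proposal E: 18–13
Proposal C vs Proposal F: 18–13
Proposal C beats every other proposal.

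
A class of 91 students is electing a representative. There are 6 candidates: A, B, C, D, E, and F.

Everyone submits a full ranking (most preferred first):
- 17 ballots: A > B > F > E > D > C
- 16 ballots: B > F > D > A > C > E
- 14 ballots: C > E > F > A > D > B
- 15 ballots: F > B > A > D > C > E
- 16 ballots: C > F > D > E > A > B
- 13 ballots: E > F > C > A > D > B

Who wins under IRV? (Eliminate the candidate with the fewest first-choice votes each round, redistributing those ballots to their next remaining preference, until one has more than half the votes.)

Round 1: A 17, B 16, C 30, D 0, E 13, F 15. D eliminated.
Round 2: A 17, B 16, C 30, E 13, F 15. E eliminated.
Round 3: A 17, B 16, C 30, F 28. B eliminated.
Round 4: A 17, C 30, F 44. A eliminated.
Round 5: C 30, F 61. F has a majority (≥46).

F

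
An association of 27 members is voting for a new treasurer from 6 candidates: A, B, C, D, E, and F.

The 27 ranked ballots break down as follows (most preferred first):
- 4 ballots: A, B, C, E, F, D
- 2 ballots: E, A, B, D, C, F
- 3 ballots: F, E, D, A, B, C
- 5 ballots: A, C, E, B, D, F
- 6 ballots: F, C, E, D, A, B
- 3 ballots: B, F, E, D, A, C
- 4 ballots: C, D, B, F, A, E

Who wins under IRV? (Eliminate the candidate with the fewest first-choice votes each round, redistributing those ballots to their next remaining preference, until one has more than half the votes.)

F

Round 1: A 9, B 3, C 4, D 0, E 2, F 9. D eliminated.
Round 2: A 9, B 3, C 4, E 2, F 9. E eliminated.
Round 3: A 11, B 3, C 4, F 9. B eliminated.
Round 4: A 11, C 4, F 12. C eliminated.
Round 5: A 11, F 16. F has a majority (≥14).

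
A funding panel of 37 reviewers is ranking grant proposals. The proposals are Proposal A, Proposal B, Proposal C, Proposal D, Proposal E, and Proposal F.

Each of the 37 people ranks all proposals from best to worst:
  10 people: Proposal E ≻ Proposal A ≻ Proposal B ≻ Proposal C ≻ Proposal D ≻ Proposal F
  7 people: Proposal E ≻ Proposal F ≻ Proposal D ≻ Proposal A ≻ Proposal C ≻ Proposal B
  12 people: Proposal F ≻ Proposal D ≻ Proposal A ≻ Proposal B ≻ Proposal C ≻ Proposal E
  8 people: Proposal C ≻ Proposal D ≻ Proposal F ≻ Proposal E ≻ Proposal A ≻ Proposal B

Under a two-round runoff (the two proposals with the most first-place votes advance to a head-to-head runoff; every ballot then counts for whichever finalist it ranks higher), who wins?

Round 1 first-place votes: Proposal A 0, Proposal B 0, Proposal C 8, Proposal D 0, Proposal E 17, Proposal F 12. Proposal E and Proposal F advance.
Runoff: Proposal E is ranked above Proposal F on 17 ballots, Proposal F above Proposal E on 20.

Proposal F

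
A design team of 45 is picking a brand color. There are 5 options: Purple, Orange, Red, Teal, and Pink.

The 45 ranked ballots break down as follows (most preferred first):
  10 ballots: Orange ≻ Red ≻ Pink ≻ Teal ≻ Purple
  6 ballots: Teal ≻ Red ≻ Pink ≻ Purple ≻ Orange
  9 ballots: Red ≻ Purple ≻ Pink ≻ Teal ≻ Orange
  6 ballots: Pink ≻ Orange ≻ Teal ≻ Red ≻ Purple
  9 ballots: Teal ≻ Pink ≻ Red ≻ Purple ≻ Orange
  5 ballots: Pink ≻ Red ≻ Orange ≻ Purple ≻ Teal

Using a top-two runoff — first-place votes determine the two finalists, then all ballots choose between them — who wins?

Pink

Round 1 first-place votes: Purple 0, Orange 10, Red 9, Teal 15, Pink 11. Teal and Pink advance.
Runoff: Teal is ranked above Pink on 15 ballots, Pink above Teal on 30.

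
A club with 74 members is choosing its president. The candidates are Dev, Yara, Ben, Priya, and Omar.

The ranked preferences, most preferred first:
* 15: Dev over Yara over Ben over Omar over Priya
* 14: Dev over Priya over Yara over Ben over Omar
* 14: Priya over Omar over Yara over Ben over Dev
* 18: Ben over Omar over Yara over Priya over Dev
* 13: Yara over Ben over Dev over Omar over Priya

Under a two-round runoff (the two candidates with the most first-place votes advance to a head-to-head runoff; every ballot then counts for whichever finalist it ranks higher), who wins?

Ben

Round 1 first-place votes: Dev 29, Yara 13, Ben 18, Priya 14, Omar 0. Dev and Ben advance.
Runoff: Dev is ranked above Ben on 29 ballots, Ben above Dev on 45.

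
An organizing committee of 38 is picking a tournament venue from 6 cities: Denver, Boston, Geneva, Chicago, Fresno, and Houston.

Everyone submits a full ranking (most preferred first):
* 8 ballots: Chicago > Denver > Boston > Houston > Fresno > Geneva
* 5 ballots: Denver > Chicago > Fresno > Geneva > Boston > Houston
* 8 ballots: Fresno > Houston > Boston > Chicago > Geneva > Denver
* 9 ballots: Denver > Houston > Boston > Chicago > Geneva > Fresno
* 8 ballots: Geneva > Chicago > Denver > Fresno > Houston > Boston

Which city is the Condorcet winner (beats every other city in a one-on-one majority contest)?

Chicago

Chicago vs Denver: 24–14
Chicago vs Boston: 21–17
Chicago vs Geneva: 30–8
Chicago vs Fresno: 30–8
Chicago vs Houston: 21–17
Chicago beats every other city.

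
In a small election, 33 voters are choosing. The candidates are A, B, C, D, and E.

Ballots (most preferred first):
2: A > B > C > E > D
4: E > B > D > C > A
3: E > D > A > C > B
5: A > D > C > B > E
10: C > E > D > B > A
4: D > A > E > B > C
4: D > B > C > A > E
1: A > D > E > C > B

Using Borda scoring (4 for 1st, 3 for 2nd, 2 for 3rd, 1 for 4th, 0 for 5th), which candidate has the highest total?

D

A: 2×4 + 4×0 + 3×2 + 5×4 + 10×0 + 4×3 + 4×1 + 1×4 = 54
B: 2×3 + 4×3 + 3×0 + 5×1 + 10×1 + 4×1 + 4×3 + 1×0 = 49
C: 2×2 + 4×1 + 3×1 + 5×2 + 10×4 + 4×0 + 4×2 + 1×1 = 70
D: 2×0 + 4×2 + 3×3 + 5×3 + 10×2 + 4×4 + 4×4 + 1×3 = 87
E: 2×1 + 4×4 + 3×4 + 5×0 + 10×3 + 4×2 + 4×0 + 1×2 = 70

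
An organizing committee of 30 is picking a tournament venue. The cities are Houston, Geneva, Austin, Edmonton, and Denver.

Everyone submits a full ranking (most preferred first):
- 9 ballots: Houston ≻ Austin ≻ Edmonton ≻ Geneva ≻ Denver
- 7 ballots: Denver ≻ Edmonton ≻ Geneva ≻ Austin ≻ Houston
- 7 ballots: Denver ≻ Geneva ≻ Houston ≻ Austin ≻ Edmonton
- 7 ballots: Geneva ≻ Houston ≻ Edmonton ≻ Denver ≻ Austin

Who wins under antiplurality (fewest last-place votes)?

Geneva

Last-place votes: Houston 7, Geneva 0, Austin 7, Edmonton 7, Denver 9.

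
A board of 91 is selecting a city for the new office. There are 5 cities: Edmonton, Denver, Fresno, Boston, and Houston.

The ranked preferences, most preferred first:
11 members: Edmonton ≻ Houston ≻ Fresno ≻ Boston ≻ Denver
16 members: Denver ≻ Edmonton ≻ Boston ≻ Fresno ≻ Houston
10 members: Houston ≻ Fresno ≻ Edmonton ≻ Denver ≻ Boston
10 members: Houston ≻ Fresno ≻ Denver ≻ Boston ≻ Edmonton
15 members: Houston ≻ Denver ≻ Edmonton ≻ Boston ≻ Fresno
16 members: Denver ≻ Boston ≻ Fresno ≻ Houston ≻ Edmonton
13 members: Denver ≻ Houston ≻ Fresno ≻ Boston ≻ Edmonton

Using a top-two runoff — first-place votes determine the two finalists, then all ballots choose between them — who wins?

Houston

Round 1 first-place votes: Edmonton 11, Denver 45, Fresno 0, Boston 0, Houston 35. Denver and Houston advance.
Runoff: Denver is ranked above Houston on 45 ballots, Houston above Denver on 46.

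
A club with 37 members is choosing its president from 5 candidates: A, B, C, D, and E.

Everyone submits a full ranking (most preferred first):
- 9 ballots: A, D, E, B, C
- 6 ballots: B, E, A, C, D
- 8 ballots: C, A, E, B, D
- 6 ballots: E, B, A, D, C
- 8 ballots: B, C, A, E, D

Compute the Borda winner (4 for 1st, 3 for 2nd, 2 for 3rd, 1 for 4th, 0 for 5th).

A: 9×4 + 6×2 + 8×3 + 6×2 + 8×2 = 100
B: 9×1 + 6×4 + 8×1 + 6×3 + 8×4 = 91
C: 9×0 + 6×1 + 8×4 + 6×0 + 8×3 = 62
D: 9×3 + 6×0 + 8×0 + 6×1 + 8×0 = 33
E: 9×2 + 6×3 + 8×2 + 6×4 + 8×1 = 84

A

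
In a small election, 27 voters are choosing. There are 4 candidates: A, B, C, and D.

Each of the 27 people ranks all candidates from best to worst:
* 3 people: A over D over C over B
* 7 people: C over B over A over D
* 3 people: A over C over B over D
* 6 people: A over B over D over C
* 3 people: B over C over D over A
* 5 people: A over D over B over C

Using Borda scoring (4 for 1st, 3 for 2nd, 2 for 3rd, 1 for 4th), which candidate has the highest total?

A: 3×4 + 7×2 + 3×4 + 6×4 + 3×1 + 5×4 = 85
B: 3×1 + 7×3 + 3×2 + 6×3 + 3×4 + 5×2 = 70
C: 3×2 + 7×4 + 3×3 + 6×1 + 3×3 + 5×1 = 63
D: 3×3 + 7×1 + 3×1 + 6×2 + 3×2 + 5×3 = 52

A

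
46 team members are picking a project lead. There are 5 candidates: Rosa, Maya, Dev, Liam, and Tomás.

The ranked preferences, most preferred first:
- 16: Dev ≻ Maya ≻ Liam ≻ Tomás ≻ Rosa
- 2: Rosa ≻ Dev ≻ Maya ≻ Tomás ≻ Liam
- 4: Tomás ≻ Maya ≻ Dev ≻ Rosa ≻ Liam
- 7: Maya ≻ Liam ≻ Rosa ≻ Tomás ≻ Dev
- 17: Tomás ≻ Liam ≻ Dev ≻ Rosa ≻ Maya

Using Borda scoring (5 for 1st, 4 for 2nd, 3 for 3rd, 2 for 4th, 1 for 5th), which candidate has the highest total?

Dev

Rosa: 16×1 + 2×5 + 4×2 + 7×3 + 17×2 = 89
Maya: 16×4 + 2×3 + 4×4 + 7×5 + 17×1 = 138
Dev: 16×5 + 2×4 + 4×3 + 7×1 + 17×3 = 158
Liam: 16×3 + 2×1 + 4×1 + 7×4 + 17×4 = 150
Tomás: 16×2 + 2×2 + 4×5 + 7×2 + 17×5 = 155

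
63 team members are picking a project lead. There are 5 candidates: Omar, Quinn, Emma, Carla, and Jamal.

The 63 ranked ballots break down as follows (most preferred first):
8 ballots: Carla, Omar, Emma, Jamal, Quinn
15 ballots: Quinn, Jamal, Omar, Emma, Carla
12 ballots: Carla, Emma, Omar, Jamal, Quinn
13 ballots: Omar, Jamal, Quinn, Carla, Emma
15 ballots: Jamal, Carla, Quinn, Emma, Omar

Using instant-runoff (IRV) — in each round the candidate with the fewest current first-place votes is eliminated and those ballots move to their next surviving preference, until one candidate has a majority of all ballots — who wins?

Round 1: Omar 13, Quinn 15, Emma 0, Carla 20, Jamal 15. Emma eliminated.
Round 2: Omar 13, Quinn 15, Carla 20, Jamal 15. Omar eliminated.
Round 3: Quinn 15, Carla 20, Jamal 28. Quinn eliminated.
Round 4: Carla 20, Jamal 43. Jamal has a majority (≥32).

Jamal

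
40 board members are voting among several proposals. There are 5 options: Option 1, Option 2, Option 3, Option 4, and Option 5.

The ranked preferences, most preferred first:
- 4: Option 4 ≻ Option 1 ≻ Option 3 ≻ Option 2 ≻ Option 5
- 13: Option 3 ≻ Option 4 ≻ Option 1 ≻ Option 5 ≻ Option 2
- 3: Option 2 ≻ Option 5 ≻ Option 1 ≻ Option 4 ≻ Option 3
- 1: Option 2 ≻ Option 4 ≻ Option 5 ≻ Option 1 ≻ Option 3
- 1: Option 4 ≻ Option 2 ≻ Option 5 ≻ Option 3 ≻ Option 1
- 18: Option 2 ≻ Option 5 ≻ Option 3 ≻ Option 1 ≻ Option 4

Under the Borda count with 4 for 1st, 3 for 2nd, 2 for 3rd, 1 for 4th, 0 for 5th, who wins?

Option 1: 4×3 + 13×2 + 3×2 + 1×1 + 1×0 + 18×1 = 63
Option 2: 4×1 + 13×0 + 3×4 + 1×4 + 1×3 + 18×4 = 95
Option 3: 4×2 + 13×4 + 3×0 + 1×0 + 1×1 + 18×2 = 97
Option 4: 4×4 + 13×3 + 3×1 + 1×3 + 1×4 + 18×0 = 65
Option 5: 4×0 + 13×1 + 3×3 + 1×2 + 1×2 + 18×3 = 80

Option 3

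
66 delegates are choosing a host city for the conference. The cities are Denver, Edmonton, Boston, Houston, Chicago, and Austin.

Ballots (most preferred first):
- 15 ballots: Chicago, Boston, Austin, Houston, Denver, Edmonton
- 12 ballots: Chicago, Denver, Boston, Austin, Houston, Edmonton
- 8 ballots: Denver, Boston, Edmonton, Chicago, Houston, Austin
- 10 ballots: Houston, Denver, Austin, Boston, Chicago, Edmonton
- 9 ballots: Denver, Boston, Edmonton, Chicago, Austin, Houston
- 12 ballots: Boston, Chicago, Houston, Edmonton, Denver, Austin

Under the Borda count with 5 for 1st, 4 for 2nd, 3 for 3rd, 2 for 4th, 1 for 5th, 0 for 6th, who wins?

Boston

Denver: 15×1 + 12×4 + 8×5 + 10×4 + 9×5 + 12×1 = 200
Edmonton: 15×0 + 12×0 + 8×3 + 10×0 + 9×3 + 12×2 = 75
Boston: 15×4 + 12×3 + 8×4 + 10×2 + 9×4 + 12×5 = 244
Houston: 15×2 + 12×1 + 8×1 + 10×5 + 9×0 + 12×3 = 136
Chicago: 15×5 + 12×5 + 8×2 + 10×1 + 9×2 + 12×4 = 227
Austin: 15×3 + 12×2 + 8×0 + 10×3 + 9×1 + 12×0 = 108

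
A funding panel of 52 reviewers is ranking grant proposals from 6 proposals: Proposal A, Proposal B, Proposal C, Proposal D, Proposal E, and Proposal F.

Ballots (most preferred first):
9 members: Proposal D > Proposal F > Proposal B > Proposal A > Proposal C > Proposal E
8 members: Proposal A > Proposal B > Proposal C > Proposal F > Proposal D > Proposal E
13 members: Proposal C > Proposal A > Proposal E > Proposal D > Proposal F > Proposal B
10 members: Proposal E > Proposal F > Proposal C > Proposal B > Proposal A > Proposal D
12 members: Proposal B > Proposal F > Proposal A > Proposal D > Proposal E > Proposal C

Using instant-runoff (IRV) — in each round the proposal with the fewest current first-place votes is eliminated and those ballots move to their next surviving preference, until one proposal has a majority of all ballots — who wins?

Proposal B

Round 1: Proposal A 8, Proposal B 12, Proposal C 13, Proposal D 9, Proposal E 10, Proposal F 0. Proposal F eliminated.
Round 2: Proposal A 8, Proposal B 12, Proposal C 13, Proposal D 9, Proposal E 10. Proposal A eliminated.
Round 3: Proposal B 20, Proposal C 13, Proposal D 9, Proposal E 10. Proposal D eliminated.
Round 4: Proposal B 29, Proposal C 13, Proposal E 10. Proposal B has a majority (≥27).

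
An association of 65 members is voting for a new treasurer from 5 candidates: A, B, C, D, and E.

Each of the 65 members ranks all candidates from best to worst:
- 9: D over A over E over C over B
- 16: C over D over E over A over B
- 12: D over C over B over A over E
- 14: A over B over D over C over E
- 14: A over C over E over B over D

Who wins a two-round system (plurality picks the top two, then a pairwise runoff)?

D

Round 1 first-place votes: A 28, B 0, C 16, D 21, E 0. A and D advance.
Runoff: A is ranked above D on 28 ballots, D above A on 37.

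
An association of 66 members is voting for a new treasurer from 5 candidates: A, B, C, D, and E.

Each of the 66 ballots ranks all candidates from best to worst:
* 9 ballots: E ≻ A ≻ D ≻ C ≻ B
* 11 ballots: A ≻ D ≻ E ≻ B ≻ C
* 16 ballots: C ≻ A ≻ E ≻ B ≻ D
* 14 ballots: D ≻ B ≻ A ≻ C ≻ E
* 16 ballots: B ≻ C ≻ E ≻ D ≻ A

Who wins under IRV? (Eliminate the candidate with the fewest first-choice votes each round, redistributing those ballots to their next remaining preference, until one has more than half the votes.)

Round 1: A 11, B 16, C 16, D 14, E 9. E eliminated.
Round 2: A 20, B 16, C 16, D 14. D eliminated.
Round 3: A 20, B 30, C 16. C eliminated.
Round 4: A 36, B 30. A has a majority (≥34).

A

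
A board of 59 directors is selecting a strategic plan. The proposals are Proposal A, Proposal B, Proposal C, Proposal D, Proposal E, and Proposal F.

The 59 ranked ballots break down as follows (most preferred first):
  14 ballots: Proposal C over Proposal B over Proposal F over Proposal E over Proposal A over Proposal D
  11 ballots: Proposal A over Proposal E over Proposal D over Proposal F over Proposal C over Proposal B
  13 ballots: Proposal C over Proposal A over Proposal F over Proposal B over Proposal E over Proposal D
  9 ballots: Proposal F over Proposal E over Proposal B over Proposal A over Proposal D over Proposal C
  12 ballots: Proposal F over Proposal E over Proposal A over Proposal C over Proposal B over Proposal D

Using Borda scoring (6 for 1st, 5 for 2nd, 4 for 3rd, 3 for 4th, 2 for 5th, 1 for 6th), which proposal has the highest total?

Proposal A: 14×2 + 11×6 + 13×5 + 9×3 + 12×4 = 234
Proposal B: 14×5 + 11×1 + 13×3 + 9×4 + 12×2 = 180
Proposal C: 14×6 + 11×2 + 13×6 + 9×1 + 12×3 = 229
Proposal D: 14×1 + 11×4 + 13×1 + 9×2 + 12×1 = 101
Proposal E: 14×3 + 11×5 + 13×2 + 9×5 + 12×5 = 228
Proposal F: 14×4 + 11×3 + 13×4 + 9×6 + 12×6 = 267

Proposal F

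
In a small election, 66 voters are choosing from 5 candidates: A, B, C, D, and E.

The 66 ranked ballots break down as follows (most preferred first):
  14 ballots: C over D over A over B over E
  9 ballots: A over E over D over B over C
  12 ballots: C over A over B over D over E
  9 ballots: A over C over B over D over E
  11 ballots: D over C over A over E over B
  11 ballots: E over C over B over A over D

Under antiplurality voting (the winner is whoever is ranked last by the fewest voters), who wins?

Last-place votes: A 0, B 11, C 9, D 11, E 35.

A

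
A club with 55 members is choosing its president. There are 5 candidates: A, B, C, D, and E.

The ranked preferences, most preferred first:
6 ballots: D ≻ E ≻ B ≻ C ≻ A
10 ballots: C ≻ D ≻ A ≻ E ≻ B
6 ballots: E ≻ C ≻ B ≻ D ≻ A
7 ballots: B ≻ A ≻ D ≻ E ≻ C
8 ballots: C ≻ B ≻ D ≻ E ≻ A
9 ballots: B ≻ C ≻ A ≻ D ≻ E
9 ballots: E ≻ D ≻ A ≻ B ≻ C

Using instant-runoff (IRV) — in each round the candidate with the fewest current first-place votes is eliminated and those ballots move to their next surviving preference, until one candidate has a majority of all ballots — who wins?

Round 1: A 0, B 16, C 18, D 6, E 15. A eliminated.
Round 2: B 16, C 18, D 6, E 15. D eliminated.
Round 3: B 16, C 18, E 21. B eliminated.
Round 4: C 27, E 28. E has a majority (≥28).

E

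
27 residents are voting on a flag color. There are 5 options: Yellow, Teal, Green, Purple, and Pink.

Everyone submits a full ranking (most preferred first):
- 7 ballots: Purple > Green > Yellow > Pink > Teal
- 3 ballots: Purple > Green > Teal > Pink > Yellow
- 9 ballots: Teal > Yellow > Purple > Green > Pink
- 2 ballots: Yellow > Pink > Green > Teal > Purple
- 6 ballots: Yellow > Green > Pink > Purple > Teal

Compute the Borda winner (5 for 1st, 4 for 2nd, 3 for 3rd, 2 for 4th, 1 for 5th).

Yellow: 7×3 + 3×1 + 9×4 + 2×5 + 6×5 = 100
Teal: 7×1 + 3×3 + 9×5 + 2×2 + 6×1 = 71
Green: 7×4 + 3×4 + 9×2 + 2×3 + 6×4 = 88
Purple: 7×5 + 3×5 + 9×3 + 2×1 + 6×2 = 91
Pink: 7×2 + 3×2 + 9×1 + 2×4 + 6×3 = 55

Yellow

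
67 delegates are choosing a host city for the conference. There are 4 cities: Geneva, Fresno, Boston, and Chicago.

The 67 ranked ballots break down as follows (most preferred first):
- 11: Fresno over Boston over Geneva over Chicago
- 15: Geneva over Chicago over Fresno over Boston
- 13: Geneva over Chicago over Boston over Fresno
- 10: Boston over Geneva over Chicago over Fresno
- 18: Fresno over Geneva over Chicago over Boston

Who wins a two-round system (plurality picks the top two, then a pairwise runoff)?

Geneva

Round 1 first-place votes: Geneva 28, Fresno 29, Boston 10, Chicago 0. Fresno and Geneva advance.
Runoff: Fresno is ranked above Geneva on 29 ballots, Geneva above Fresno on 38.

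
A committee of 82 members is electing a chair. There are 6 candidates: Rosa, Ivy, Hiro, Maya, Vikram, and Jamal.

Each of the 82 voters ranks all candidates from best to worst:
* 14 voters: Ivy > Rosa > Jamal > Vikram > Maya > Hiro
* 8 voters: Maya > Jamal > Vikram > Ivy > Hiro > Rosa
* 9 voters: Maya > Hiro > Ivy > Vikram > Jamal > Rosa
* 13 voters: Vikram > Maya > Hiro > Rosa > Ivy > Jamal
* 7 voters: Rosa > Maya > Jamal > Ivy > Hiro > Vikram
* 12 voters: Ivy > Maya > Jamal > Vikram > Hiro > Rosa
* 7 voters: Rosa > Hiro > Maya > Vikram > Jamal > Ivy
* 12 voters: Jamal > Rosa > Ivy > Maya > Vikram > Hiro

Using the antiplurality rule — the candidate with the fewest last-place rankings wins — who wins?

Maya

Last-place votes: Rosa 29, Ivy 7, Hiro 26, Maya 0, Vikram 7, Jamal 13.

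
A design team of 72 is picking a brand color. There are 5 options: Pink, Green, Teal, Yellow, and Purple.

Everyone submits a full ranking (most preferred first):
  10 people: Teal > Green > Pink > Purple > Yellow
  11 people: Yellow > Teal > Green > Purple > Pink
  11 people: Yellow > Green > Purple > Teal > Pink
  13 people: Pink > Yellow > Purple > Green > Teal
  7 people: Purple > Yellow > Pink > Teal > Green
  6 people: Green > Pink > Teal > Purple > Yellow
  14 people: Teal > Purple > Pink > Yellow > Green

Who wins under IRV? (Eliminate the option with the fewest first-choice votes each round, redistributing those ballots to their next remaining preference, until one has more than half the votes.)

Yellow

Round 1: Pink 13, Green 6, Teal 24, Yellow 22, Purple 7. Green eliminated.
Round 2: Pink 19, Teal 24, Yellow 22, Purple 7. Purple eliminated.
Round 3: Pink 19, Teal 24, Yellow 29. Pink eliminated.
Round 4: Teal 30, Yellow 42. Yellow has a majority (≥37).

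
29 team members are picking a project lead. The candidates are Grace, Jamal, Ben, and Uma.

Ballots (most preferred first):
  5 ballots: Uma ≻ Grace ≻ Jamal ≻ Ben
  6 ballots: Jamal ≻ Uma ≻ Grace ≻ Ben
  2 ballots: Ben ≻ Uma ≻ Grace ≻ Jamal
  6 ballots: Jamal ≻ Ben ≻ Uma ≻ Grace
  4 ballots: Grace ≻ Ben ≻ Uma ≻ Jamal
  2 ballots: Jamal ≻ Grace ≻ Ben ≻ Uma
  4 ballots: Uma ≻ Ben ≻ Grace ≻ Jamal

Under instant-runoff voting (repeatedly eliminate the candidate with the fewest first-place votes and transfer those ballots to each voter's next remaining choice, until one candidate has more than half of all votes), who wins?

Round 1: Grace 4, Jamal 14, Ben 2, Uma 9. Ben eliminated.
Round 2: Grace 4, Jamal 14, Uma 11. Grace eliminated.
Round 3: Jamal 14, Uma 15. Uma has a majority (≥15).

Uma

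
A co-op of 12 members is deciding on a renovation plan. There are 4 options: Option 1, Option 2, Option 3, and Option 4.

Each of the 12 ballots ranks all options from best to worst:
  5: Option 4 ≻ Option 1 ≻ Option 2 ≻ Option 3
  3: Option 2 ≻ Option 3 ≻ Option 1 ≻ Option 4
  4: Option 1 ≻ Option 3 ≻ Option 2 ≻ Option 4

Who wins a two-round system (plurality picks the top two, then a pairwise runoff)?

Option 1

Round 1 first-place votes: Option 1 4, Option 2 3, Option 3 0, Option 4 5. Option 4 and Option 1 advance.
Runoff: Option 4 is ranked above Option 1 on 5 ballots, Option 1 above Option 4 on 7.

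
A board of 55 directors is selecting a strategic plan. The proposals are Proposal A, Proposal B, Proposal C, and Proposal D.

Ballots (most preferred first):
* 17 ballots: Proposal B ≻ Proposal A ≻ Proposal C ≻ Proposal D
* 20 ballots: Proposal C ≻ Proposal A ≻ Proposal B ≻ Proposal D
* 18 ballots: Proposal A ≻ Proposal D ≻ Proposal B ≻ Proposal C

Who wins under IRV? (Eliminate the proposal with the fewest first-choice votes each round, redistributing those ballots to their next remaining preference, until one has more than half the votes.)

Round 1: Proposal A 18, Proposal B 17, Proposal C 20, Proposal D 0. Proposal D eliminated.
Round 2: Proposal A 18, Proposal B 17, Proposal C 20. Proposal B eliminated.
Round 3: Proposal A 35, Proposal C 20. Proposal A has a majority (≥28).

Proposal A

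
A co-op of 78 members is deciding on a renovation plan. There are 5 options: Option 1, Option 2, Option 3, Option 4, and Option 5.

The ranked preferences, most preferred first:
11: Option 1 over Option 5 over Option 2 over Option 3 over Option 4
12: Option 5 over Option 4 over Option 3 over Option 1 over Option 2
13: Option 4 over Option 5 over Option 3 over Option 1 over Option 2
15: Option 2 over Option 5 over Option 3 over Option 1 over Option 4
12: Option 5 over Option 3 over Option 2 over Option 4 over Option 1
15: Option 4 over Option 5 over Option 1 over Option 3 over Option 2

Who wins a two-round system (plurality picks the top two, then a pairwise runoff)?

Round 1 first-place votes: Option 1 11, Option 2 15, Option 3 0, Option 4 28, Option 5 24. Option 4 and Option 5 advance.
Runoff: Option 4 is ranked above Option 5 on 28 ballots, Option 5 above Option 4 on 50.

Option 5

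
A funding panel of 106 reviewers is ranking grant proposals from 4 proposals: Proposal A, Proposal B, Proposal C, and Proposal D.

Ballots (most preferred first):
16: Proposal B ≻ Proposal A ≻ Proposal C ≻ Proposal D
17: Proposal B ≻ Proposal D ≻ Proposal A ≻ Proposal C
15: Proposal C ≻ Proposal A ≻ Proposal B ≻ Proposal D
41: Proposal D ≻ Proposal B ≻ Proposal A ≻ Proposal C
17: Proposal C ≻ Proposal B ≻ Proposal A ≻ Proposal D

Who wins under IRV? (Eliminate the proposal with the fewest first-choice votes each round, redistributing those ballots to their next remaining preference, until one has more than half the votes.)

Proposal B

Round 1: Proposal A 0, Proposal B 33, Proposal C 32, Proposal D 41. Proposal A eliminated.
Round 2: Proposal B 33, Proposal C 32, Proposal D 41. Proposal C eliminated.
Round 3: Proposal B 65, Proposal D 41. Proposal B has a majority (≥54).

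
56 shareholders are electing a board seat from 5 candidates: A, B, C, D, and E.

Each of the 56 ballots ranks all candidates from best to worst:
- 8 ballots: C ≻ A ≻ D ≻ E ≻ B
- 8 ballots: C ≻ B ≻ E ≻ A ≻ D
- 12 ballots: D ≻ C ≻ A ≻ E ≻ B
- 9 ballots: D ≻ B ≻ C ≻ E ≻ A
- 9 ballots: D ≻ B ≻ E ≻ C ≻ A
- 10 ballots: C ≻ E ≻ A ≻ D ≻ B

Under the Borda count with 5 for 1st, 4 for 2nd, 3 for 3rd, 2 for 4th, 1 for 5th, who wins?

C

A: 8×4 + 8×2 + 12×3 + 9×1 + 9×1 + 10×3 = 132
B: 8×1 + 8×4 + 12×1 + 9×4 + 9×4 + 10×1 = 134
C: 8×5 + 8×5 + 12×4 + 9×3 + 9×2 + 10×5 = 223
D: 8×3 + 8×1 + 12×5 + 9×5 + 9×5 + 10×2 = 202
E: 8×2 + 8×3 + 12×2 + 9×2 + 9×3 + 10×4 = 149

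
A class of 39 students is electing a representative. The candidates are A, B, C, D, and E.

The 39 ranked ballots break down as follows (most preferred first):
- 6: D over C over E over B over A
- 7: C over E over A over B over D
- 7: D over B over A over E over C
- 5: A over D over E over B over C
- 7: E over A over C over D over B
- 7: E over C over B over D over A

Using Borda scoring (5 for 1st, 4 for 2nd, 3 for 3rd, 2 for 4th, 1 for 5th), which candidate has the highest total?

E

A: 6×1 + 7×3 + 7×3 + 5×5 + 7×4 + 7×1 = 108
B: 6×2 + 7×2 + 7×4 + 5×2 + 7×1 + 7×3 = 92
C: 6×4 + 7×5 + 7×1 + 5×1 + 7×3 + 7×4 = 120
D: 6×5 + 7×1 + 7×5 + 5×4 + 7×2 + 7×2 = 120
E: 6×3 + 7×4 + 7×2 + 5×3 + 7×5 + 7×5 = 145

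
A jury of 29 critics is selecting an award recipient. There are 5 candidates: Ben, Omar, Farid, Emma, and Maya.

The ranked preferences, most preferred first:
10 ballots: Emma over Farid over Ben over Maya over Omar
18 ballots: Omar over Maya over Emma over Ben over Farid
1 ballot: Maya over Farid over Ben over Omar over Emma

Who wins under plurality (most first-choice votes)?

First-place votes: Ben 0, Omar 18, Farid 0, Emma 10, Maya 1.

Omar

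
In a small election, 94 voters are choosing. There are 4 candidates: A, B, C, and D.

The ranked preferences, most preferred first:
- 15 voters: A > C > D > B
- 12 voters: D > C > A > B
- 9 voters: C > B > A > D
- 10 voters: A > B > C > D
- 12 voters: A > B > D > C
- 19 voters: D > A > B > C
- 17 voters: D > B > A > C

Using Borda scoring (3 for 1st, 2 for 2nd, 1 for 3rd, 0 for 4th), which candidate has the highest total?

A: 15×3 + 12×1 + 9×1 + 10×3 + 12×3 + 19×2 + 17×1 = 187
B: 15×0 + 12×0 + 9×2 + 10×2 + 12×2 + 19×1 + 17×2 = 115
C: 15×2 + 12×2 + 9×3 + 10×1 + 12×0 + 19×0 + 17×0 = 91
D: 15×1 + 12×3 + 9×0 + 10×0 + 12×1 + 19×3 + 17×3 = 171

A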